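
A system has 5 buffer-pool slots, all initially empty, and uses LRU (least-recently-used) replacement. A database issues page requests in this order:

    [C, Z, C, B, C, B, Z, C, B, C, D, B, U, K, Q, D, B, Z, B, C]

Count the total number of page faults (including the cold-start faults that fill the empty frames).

9

C -> miss, frames {C}
Z -> miss, frames {C,Z}
C -> hit
B -> miss, frames {Z,C,B}
C -> hit
B -> hit
Z -> hit
C -> hit
B -> hit
C -> hit
D -> miss, frames {Z,B,C,D}
B -> hit
U -> miss, frames {Z,C,D,B,U}
K -> miss, evict Z, frames {C,D,B,U,K}
Q -> miss, evict C, frames {D,B,U,K,Q}
D -> hit
B -> hit
Z -> miss, evict U, frames {K,Q,D,B,Z}
B -> hit
C -> miss, evict K, frames {Q,D,Z,B,C}
Page faults: 9.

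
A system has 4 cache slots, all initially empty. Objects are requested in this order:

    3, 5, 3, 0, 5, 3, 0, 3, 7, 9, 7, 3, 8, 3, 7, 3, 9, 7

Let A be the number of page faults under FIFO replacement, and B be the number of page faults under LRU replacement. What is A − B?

Under FIFO: F F . F . . . . F F . F F . . . . . → 7 faults.
Under LRU: F F . F . . . . F F . . F . . . . . → 6 faults.
A − B = 7 − 6 = 1.

1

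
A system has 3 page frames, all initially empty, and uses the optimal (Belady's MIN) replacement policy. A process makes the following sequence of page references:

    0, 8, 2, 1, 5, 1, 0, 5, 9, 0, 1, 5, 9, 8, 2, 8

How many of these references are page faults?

9

0 -> fault, frames [0]
8 -> fault, frames [0, 8]
2 -> fault, frames [0, 8, 2]
1 -> fault, evict 2, frames [0, 8, 1]
5 -> fault, evict 8, frames [0, 1, 5]
1 -> hit
0 -> hit
5 -> hit
9 -> fault, evict 5, frames [0, 1, 9]
0 -> hit
1 -> hit
5 -> fault, evict 1, frames [0, 9, 5]
9 -> hit
8 -> fault, evict 5, frames [0, 9, 8]
2 -> fault, evict 9, frames [0, 8, 2]
8 -> hit
Page faults: 9.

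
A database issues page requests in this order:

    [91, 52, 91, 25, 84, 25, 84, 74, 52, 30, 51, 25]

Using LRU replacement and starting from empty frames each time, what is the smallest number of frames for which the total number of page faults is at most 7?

6

f=1: 12 faults
f=2: 9 faults
f=3: 9 faults
f=4: 9 faults
f=5: 8 faults
f=6: 7 faults
f=7: 7 faults
Smallest f with faults ≤ 7 is 6.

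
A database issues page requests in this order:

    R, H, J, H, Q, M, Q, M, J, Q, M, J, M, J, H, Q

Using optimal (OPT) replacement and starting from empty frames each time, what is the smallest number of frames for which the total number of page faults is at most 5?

f=1: 16 faults
f=2: 9 faults
f=3: 6 faults
f=4: 5 faults
f=5: 5 faults
Smallest f with faults ≤ 5 is 4.

4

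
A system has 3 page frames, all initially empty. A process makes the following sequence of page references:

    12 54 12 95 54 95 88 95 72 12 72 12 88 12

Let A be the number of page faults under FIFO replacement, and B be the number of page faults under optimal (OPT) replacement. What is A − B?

Under FIFO: F F . F . . F . F F . . . . → 6 faults.
Under OPT: F F . F . . F . F . . . . . → 5 faults.
A − B = 6 − 5 = 1.

1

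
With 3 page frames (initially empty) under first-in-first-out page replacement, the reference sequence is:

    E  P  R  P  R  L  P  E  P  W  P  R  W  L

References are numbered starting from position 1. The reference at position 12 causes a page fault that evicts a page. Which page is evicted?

E

pos 1: E: fault, frames {E}
pos 2: P: fault, frames {E,P}
pos 3: R: fault, frames {E,P,R}
pos 4: P: hit
pos 5: R: hit
pos 6: L: fault, evict E, frames {P,R,L}
pos 7: P: hit
pos 8: E: fault, evict P, frames {R,L,E}
pos 9: P: fault, evict R, frames {L,E,P}
pos 10: W: fault, evict L, frames {E,P,W}
pos 11: P: hit
pos 12: R: fault, evict E, frames {P,W,R}
At position 12, page E is evicted.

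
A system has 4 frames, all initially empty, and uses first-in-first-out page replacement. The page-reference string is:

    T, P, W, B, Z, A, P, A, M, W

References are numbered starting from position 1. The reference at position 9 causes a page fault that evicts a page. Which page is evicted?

B

pos 1: T: fault, frames {T}
pos 2: P: fault, frames {T,P}
pos 3: W: fault, frames {T,P,W}
pos 4: B: fault, frames {T,P,W,B}
pos 5: Z: fault, evict T, frames {P,W,B,Z}
pos 6: A: fault, evict P, frames {W,B,Z,A}
pos 7: P: fault, evict W, frames {B,Z,A,P}
pos 8: A: hit
pos 9: M: fault, evict B, frames {Z,A,P,M}
At position 9, page B is evicted.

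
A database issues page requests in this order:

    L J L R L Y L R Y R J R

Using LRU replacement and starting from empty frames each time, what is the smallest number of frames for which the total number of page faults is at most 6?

3

f=1: 12 faults
f=2: 7 faults
f=3: 5 faults
f=4: 4 faults
Smallest f with faults ≤ 6 is 3.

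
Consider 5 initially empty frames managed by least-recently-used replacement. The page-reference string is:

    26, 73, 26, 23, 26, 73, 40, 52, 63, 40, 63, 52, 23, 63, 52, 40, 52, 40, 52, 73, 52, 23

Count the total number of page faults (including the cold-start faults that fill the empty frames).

7

26: fault, frames (26)
73: fault, frames (26 73)
26: hit
23: fault, frames (73 26 23)
26: hit
73: hit
40: fault, frames (23 26 73 40)
52: fault, frames (23 26 73 40 52)
63: fault, evict 23, frames (26 73 40 52 63)
40: hit
63: hit
52: hit
23: fault, evict 26, frames (73 40 63 52 23)
63: hit
52: hit
40: hit
52: hit
40: hit
52: hit
73: hit
52: hit
23: hit
Page faults: 7.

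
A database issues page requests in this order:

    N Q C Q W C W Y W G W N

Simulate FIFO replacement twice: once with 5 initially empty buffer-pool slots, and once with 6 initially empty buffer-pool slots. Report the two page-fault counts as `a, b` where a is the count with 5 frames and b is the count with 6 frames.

5 frames: F F F . F . . F . F . F → 7 faults.
6 frames: F F F . F . . F . F . . → 6 faults.
6 < 7: adding a frame reduced faults, as is typical.

7, 6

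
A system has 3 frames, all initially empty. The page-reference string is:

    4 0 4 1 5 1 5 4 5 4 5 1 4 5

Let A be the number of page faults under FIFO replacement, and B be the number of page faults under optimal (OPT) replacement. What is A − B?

1

Under FIFO: F F . F F . . F . . . . . . → 5 faults.
Under OPT: F F . F F . . . . . . . . . → 4 faults.
A − B = 5 − 4 = 1.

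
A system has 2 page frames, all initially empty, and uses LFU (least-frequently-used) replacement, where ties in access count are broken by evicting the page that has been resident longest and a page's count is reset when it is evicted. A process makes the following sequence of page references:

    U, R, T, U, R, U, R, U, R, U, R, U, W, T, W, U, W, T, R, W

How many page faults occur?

U -> miss, frames {U}
R -> miss, frames {U,R}
T -> miss, evict U, frames {R,T}
U -> miss, evict R, frames {T,U}
R -> miss, evict T, frames {U,R}
U -> hit
R -> hit
U -> hit
R -> hit
U -> hit
R -> hit
U -> hit
W -> miss, evict R, frames {U,W}
T -> miss, evict W, frames {U,T}
W -> miss, evict T, frames {U,W}
U -> hit
W -> hit
T -> miss, evict W, frames {U,T}
R -> miss, evict T, frames {U,R}
W -> miss, evict R, frames {U,W}
Page faults: 11.

11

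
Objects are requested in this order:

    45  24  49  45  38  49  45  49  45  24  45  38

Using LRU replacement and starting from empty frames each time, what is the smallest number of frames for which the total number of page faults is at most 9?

f=1: 12 faults
f=2: 9 faults
f=3: 6 faults
f=4: 4 faults
Smallest f with faults ≤ 9 is 2.

2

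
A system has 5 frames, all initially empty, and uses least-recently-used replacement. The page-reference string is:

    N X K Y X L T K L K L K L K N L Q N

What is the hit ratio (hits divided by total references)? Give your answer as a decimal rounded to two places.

N → miss, frames (N)
X → miss, frames (N X)
K → miss, frames (N X K)
Y → miss, frames (N X K Y)
X → hit
L → miss, frames (N K Y X L)
T → miss, evict N, frames (K Y X L T)
K → hit
L → hit
K → hit
L → hit
K → hit
L → hit
K → hit
N → miss, evict Y, frames (X T L K N)
L → hit
Q → miss, evict X, frames (T K N L Q)
N → hit
Hits: 10 of 18 references → 10/18 = 0.5556.

0.56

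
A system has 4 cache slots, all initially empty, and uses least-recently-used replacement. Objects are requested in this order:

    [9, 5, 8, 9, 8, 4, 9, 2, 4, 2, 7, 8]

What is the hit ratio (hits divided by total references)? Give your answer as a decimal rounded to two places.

9 -> fault, frames (9)
5 -> fault, frames (9 5)
8 -> fault, frames (9 5 8)
9 -> hit
8 -> hit
4 -> fault, frames (5 9 8 4)
9 -> hit
2 -> fault, evict 5, frames (8 4 9 2)
4 -> hit
2 -> hit
7 -> fault, evict 8, frames (9 4 2 7)
8 -> fault, evict 9, frames (4 2 7 8)
Hits: 5 of 12 references → 5/12 = 0.4167.

0.42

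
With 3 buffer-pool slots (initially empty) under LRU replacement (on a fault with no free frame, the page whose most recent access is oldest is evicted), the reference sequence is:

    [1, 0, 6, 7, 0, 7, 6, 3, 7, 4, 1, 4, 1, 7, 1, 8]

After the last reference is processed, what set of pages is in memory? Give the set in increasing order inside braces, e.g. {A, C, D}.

{1, 7, 8}

1: fault, frames (1)
0: fault, frames (1 0)
6: fault, frames (1 0 6)
7: fault, evict 1, frames (0 6 7)
0: hit
7: hit
6: hit
3: fault, evict 0, frames (7 6 3)
7: hit
4: fault, evict 6, frames (3 7 4)
1: fault, evict 3, frames (7 4 1)
4: hit
1: hit
7: hit
1: hit
8: fault, evict 4, frames (7 1 8)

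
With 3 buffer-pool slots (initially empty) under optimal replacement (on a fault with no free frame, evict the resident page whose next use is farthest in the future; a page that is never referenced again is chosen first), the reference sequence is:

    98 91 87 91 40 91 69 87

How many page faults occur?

98: miss, frames {98}
91: miss, frames {98,91}
87: miss, frames {98,91,87}
91: hit
40: miss, evict 98, frames {91,87,40}
91: hit
69: miss, evict 40, frames {91,87,69}
87: hit
Page faults: 5.

5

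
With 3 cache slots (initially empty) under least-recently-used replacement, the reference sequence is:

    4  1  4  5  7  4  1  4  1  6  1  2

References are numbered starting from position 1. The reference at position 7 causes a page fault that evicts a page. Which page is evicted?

pos 1: 4 → miss, frames [4]
pos 2: 1 → miss, frames [4, 1]
pos 3: 4 → hit
pos 4: 5 → miss, frames [1, 4, 5]
pos 5: 7 → miss, evict 1, frames [4, 5, 7]
pos 6: 4 → hit
pos 7: 1 → miss, evict 5, frames [7, 4, 1]
At position 7, page 5 is evicted.

5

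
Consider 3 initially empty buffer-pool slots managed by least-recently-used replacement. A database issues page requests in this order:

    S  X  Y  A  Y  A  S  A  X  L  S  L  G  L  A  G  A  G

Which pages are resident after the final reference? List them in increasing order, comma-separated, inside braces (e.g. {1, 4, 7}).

S: fault, frames {S}
X: fault, frames {S,X}
Y: fault, frames {S,X,Y}
A: fault, evict S, frames {X,Y,A}
Y: hit
A: hit
S: fault, evict X, frames {Y,A,S}
A: hit
X: fault, evict Y, frames {S,A,X}
L: fault, evict S, frames {A,X,L}
S: fault, evict A, frames {X,L,S}
L: hit
G: fault, evict X, frames {S,L,G}
L: hit
A: fault, evict S, frames {G,L,A}
G: hit
A: hit
G: hit

{A, G, L}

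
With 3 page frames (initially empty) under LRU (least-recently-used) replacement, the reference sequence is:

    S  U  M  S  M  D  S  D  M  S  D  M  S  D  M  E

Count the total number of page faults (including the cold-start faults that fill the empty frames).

5

S -> fault, frames {S}
U -> fault, frames {S,U}
M -> fault, frames {S,U,M}
S -> hit
M -> hit
D -> fault, evict U, frames {S,M,D}
S -> hit
D -> hit
M -> hit
S -> hit
D -> hit
M -> hit
S -> hit
D -> hit
M -> hit
E -> fault, evict S, frames {D,M,E}
Page faults: 5.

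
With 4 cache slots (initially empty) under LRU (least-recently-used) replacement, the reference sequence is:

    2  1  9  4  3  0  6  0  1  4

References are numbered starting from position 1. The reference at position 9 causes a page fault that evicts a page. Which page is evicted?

4

pos 1: 2: fault, frames [2]
pos 2: 1: fault, frames [2, 1]
pos 3: 9: fault, frames [2, 1, 9]
pos 4: 4: fault, frames [2, 1, 9, 4]
pos 5: 3: fault, evict 2, frames [1, 9, 4, 3]
pos 6: 0: fault, evict 1, frames [9, 4, 3, 0]
pos 7: 6: fault, evict 9, frames [4, 3, 0, 6]
pos 8: 0: hit
pos 9: 1: fault, evict 4, frames [3, 6, 0, 1]
At position 9, page 4 is evicted.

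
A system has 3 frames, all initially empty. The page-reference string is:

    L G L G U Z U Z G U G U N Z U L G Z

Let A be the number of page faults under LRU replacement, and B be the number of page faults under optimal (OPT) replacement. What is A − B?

2

Under LRU: F F . . F F . . . . . . F F . F F F → 9 faults.
Under OPT: F F . . F F . . . . . . F . . F F . → 7 faults.
A − B = 9 − 7 = 2.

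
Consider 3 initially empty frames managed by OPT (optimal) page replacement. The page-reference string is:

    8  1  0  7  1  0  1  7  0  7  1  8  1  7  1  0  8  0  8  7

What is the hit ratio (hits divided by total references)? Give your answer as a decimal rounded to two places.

0.70

8: fault, frames {8}
1: fault, frames {8,1}
0: fault, frames {8,1,0}
7: fault, evict 8, frames {1,0,7}
1: hit
0: hit
1: hit
7: hit
0: hit
7: hit
1: hit
8: fault, evict 0, frames {1,7,8}
1: hit
7: hit
1: hit
0: fault, evict 1, frames {7,8,0}
8: hit
0: hit
8: hit
7: hit
Hits: 14 of 20 references → 14/20 = 0.7000.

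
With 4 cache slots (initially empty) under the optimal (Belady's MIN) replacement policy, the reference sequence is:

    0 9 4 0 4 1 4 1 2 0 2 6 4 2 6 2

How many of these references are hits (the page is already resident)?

0 -> miss, frames (0)
9 -> miss, frames (0 9)
4 -> miss, frames (0 9 4)
0 -> hit
4 -> hit
1 -> miss, frames (0 9 4 1)
4 -> hit
1 -> hit
2 -> miss, evict 1, frames (0 9 4 2)
0 -> hit
2 -> hit
6 -> miss, evict 9, frames (0 4 2 6)
4 -> hit
2 -> hit
6 -> hit
2 -> hit
Hits: 10.

10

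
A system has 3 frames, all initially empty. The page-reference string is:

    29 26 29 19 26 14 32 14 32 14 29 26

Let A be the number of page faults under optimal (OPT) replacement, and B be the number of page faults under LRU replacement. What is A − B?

Under OPT: F F . F . F F . . . . F → 6 faults.
Under LRU: F F . F . F F . . . F F → 7 faults.
A − B = 6 − 7 = -1.

-1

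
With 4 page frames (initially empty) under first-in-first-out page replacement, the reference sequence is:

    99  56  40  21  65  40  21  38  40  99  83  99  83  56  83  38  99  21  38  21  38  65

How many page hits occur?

99 -> miss, frames (99)
56 -> miss, frames (99 56)
40 -> miss, frames (99 56 40)
21 -> miss, frames (99 56 40 21)
65 -> miss, evict 99, frames (56 40 21 65)
40 -> hit
21 -> hit
38 -> miss, evict 56, frames (40 21 65 38)
40 -> hit
99 -> miss, evict 40, frames (21 65 38 99)
83 -> miss, evict 21, frames (65 38 99 83)
99 -> hit
83 -> hit
56 -> miss, evict 65, frames (38 99 83 56)
83 -> hit
38 -> hit
99 -> hit
21 -> miss, evict 38, frames (99 83 56 21)
38 -> miss, evict 99, frames (83 56 21 38)
21 -> hit
38 -> hit
65 -> miss, evict 83, frames (56 21 38 65)
Hits: 10.

10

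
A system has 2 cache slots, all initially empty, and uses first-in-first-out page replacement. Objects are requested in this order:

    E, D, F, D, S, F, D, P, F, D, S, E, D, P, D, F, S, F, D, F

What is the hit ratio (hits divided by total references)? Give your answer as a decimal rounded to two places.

E → fault, frames (E)
D → fault, frames (E D)
F → fault, evict E, frames (D F)
D → hit
S → fault, evict D, frames (F S)
F → hit
D → fault, evict F, frames (S D)
P → fault, evict S, frames (D P)
F → fault, evict D, frames (P F)
D → fault, evict P, frames (F D)
S → fault, evict F, frames (D S)
E → fault, evict D, frames (S E)
D → fault, evict S, frames (E D)
P → fault, evict E, frames (D P)
D → hit
F → fault, evict D, frames (P F)
S → fault, evict P, frames (F S)
F → hit
D → fault, evict F, frames (S D)
F → fault, evict S, frames (D F)
Hits: 4 of 20 references → 4/20 = 0.2000.

0.20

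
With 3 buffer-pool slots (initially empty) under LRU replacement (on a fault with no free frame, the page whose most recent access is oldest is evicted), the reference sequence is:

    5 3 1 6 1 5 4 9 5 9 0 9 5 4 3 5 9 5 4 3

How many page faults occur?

13

5 -> fault, frames (5)
3 -> fault, frames (5 3)
1 -> fault, frames (5 3 1)
6 -> fault, evict 5, frames (3 1 6)
1 -> hit
5 -> fault, evict 3, frames (6 1 5)
4 -> fault, evict 6, frames (1 5 4)
9 -> fault, evict 1, frames (5 4 9)
5 -> hit
9 -> hit
0 -> fault, evict 4, frames (5 9 0)
9 -> hit
5 -> hit
4 -> fault, evict 0, frames (9 5 4)
3 -> fault, evict 9, frames (5 4 3)
5 -> hit
9 -> fault, evict 4, frames (3 5 9)
5 -> hit
4 -> fault, evict 3, frames (9 5 4)
3 -> fault, evict 9, frames (5 4 3)
Page faults: 13.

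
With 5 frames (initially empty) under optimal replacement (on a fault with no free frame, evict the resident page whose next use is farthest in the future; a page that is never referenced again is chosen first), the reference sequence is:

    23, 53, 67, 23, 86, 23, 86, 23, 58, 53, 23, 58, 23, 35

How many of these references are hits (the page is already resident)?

23: fault, frames [23]
53: fault, frames [23, 53]
67: fault, frames [23, 53, 67]
23: hit
86: fault, frames [23, 53, 67, 86]
23: hit
86: hit
23: hit
58: fault, frames [23, 53, 67, 86, 58]
53: hit
23: hit
58: hit
23: hit
35: fault, evict 58, frames [23, 53, 67, 86, 35]
Hits: 8.

8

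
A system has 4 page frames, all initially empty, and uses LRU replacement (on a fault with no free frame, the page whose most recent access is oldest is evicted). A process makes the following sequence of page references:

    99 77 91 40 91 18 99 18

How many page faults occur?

99 -> miss, frames [99]
77 -> miss, frames [99, 77]
91 -> miss, frames [99, 77, 91]
40 -> miss, frames [99, 77, 91, 40]
91 -> hit
18 -> miss, evict 99, frames [77, 40, 91, 18]
99 -> miss, evict 77, frames [40, 91, 18, 99]
18 -> hit
Page faults: 6.

6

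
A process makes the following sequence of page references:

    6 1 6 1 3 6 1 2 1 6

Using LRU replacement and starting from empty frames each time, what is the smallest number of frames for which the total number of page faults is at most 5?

f=1: 10 faults
f=2: 7 faults
f=3: 4 faults
f=4: 4 faults
Smallest f with faults ≤ 5 is 3.

3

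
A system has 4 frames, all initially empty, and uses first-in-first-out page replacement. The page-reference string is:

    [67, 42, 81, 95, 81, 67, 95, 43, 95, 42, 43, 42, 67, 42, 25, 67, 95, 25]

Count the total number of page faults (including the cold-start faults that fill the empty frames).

67 → fault, frames {67}
42 → fault, frames {67,42}
81 → fault, frames {67,42,81}
95 → fault, frames {67,42,81,95}
81 → hit
67 → hit
95 → hit
43 → fault, evict 67, frames {42,81,95,43}
95 → hit
42 → hit
43 → hit
42 → hit
67 → fault, evict 42, frames {81,95,43,67}
42 → fault, evict 81, frames {95,43,67,42}
25 → fault, evict 95, frames {43,67,42,25}
67 → hit
95 → fault, evict 43, frames {67,42,25,95}
25 → hit
Page faults: 9.

9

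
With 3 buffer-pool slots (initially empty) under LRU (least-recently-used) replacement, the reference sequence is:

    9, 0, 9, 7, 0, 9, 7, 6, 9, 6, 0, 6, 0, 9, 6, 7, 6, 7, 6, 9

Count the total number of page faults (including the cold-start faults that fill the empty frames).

6

9 → miss, frames {9}
0 → miss, frames {9,0}
9 → hit
7 → miss, frames {0,9,7}
0 → hit
9 → hit
7 → hit
6 → miss, evict 0, frames {9,7,6}
9 → hit
6 → hit
0 → miss, evict 7, frames {9,6,0}
6 → hit
0 → hit
9 → hit
6 → hit
7 → miss, evict 0, frames {9,6,7}
6 → hit
7 → hit
6 → hit
9 → hit
Page faults: 6.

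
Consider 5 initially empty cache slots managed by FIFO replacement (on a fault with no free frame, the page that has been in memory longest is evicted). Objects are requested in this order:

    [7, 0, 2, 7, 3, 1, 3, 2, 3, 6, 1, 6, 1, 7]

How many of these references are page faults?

7

7: miss, frames {7}
0: miss, frames {7,0}
2: miss, frames {7,0,2}
7: hit
3: miss, frames {7,0,2,3}
1: miss, frames {7,0,2,3,1}
3: hit
2: hit
3: hit
6: miss, evict 7, frames {0,2,3,1,6}
1: hit
6: hit
1: hit
7: miss, evict 0, frames {2,3,1,6,7}
Page faults: 7.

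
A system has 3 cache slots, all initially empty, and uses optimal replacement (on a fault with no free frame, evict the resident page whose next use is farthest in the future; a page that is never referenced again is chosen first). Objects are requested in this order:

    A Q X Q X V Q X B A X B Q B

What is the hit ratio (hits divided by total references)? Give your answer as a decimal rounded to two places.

A: fault, frames {A}
Q: fault, frames {A,Q}
X: fault, frames {A,Q,X}
Q: hit
X: hit
V: fault, evict A, frames {Q,X,V}
Q: hit
X: hit
B: fault, evict V, frames {Q,X,B}
A: fault, evict Q, frames {X,B,A}
X: hit
B: hit
Q: fault, evict A, frames {X,B,Q}
B: hit
Hits: 7 of 14 references → 7/14 = 0.5000.

0.50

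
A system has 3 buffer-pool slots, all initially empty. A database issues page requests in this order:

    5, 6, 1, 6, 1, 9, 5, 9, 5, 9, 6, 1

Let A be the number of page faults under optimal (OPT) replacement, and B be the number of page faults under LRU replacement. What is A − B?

-2

Under OPT: F F F . . F . . . . . F → 5 faults.
Under LRU: F F F . . F F . . . F F → 7 faults.
A − B = 5 − 7 = -2.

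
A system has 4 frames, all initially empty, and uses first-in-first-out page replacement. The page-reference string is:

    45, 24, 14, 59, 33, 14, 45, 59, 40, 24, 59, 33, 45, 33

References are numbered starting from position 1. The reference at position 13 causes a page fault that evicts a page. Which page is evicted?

pos 1: 45: fault, frames (45)
pos 2: 24: fault, frames (45 24)
pos 3: 14: fault, frames (45 24 14)
pos 4: 59: fault, frames (45 24 14 59)
pos 5: 33: fault, evict 45, frames (24 14 59 33)
pos 6: 14: hit
pos 7: 45: fault, evict 24, frames (14 59 33 45)
pos 8: 59: hit
pos 9: 40: fault, evict 14, frames (59 33 45 40)
pos 10: 24: fault, evict 59, frames (33 45 40 24)
pos 11: 59: fault, evict 33, frames (45 40 24 59)
pos 12: 33: fault, evict 45, frames (40 24 59 33)
pos 13: 45: fault, evict 40, frames (24 59 33 45)
At position 13, page 40 is evicted.

40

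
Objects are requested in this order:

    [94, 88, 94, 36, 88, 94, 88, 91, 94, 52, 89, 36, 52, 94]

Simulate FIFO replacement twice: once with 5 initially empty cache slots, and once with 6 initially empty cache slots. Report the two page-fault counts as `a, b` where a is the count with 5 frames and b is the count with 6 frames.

5 frames: F F . F . . . F . F F . . F → 7 faults.
6 frames: F F . F . . . F . F F . . . → 6 faults.
6 < 7: adding a frame reduced faults, as is typical.

7, 6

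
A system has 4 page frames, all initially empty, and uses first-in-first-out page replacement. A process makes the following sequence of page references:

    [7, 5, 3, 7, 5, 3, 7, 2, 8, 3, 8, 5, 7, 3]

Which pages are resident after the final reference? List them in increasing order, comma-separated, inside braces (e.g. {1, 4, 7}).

{2, 3, 7, 8}

7 → fault, frames (7)
5 → fault, frames (7 5)
3 → fault, frames (7 5 3)
7 → hit
5 → hit
3 → hit
7 → hit
2 → fault, frames (7 5 3 2)
8 → fault, evict 7, frames (5 3 2 8)
3 → hit
8 → hit
5 → hit
7 → fault, evict 5, frames (3 2 8 7)
3 → hit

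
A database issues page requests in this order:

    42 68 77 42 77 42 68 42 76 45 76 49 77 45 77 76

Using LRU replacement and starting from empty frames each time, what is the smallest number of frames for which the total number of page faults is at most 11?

2

f=1: 16 faults
f=2: 11 faults
f=3: 9 faults
f=4: 7 faults
f=5: 7 faults
f=6: 6 faults
Smallest f with faults ≤ 11 is 2.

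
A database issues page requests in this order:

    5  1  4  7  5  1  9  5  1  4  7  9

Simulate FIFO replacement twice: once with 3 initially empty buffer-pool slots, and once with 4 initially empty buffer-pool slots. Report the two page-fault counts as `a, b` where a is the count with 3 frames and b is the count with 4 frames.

9, 10

3 frames: F F F F F F F . . F F . → 9 faults.
4 frames: F F F F . . F F F F F F → 10 faults.
10 > 9: adding a frame increased faults — Belady's anomaly.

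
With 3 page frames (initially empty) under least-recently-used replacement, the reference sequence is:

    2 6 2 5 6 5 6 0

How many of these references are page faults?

4

2 -> fault, frames (2)
6 -> fault, frames (2 6)
2 -> hit
5 -> fault, frames (6 2 5)
6 -> hit
5 -> hit
6 -> hit
0 -> fault, evict 2, frames (5 6 0)
Page faults: 4.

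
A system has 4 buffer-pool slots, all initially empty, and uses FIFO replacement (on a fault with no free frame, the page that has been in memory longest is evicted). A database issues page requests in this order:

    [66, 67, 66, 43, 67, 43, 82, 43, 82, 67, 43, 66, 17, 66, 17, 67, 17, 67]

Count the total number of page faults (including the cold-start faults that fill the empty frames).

7

66: miss, frames (66)
67: miss, frames (66 67)
66: hit
43: miss, frames (66 67 43)
67: hit
43: hit
82: miss, frames (66 67 43 82)
43: hit
82: hit
67: hit
43: hit
66: hit
17: miss, evict 66, frames (67 43 82 17)
66: miss, evict 67, frames (43 82 17 66)
17: hit
67: miss, evict 43, frames (82 17 66 67)
17: hit
67: hit
Page faults: 7.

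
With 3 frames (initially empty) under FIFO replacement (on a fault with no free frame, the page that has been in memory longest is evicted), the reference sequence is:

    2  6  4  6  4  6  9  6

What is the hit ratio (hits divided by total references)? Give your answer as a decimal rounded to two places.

0.50

2: miss, frames (2)
6: miss, frames (2 6)
4: miss, frames (2 6 4)
6: hit
4: hit
6: hit
9: miss, evict 2, frames (6 4 9)
6: hit
Hits: 4 of 8 references → 4/8 = 0.5000.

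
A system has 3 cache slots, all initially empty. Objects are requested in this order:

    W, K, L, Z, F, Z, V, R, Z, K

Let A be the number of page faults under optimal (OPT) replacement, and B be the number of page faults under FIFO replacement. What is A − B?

Under OPT: F F F F F . F F . . → 7 faults.
Under FIFO: F F F F F . F F F F → 9 faults.
A − B = 7 − 9 = -2.

-2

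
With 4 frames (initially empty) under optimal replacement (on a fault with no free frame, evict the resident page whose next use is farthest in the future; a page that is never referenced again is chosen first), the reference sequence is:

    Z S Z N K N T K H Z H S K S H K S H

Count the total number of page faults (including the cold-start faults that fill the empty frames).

6

Z → fault, frames {Z}
S → fault, frames {Z,S}
Z → hit
N → fault, frames {Z,S,N}
K → fault, frames {Z,S,N,K}
N → hit
T → fault, evict N, frames {Z,S,K,T}
K → hit
H → fault, evict T, frames {Z,S,K,H}
Z → hit
H → hit
S → hit
K → hit
S → hit
H → hit
K → hit
S → hit
H → hit
Page faults: 6.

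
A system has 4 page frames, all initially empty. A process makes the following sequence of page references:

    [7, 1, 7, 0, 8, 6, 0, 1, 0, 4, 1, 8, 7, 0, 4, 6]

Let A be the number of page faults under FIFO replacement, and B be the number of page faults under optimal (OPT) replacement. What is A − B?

2

Under FIFO: F F . F F F . . . F F . F F . F → 10 faults.
Under OPT: F F . F F F . . . F . . F . . F → 8 faults.
A − B = 10 − 8 = 2.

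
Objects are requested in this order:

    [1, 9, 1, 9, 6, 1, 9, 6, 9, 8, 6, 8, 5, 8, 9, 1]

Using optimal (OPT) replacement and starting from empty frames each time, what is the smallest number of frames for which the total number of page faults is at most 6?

f=1: 16 faults
f=2: 8 faults
f=3: 6 faults
f=4: 5 faults
f=5: 5 faults
Smallest f with faults ≤ 6 is 3.

3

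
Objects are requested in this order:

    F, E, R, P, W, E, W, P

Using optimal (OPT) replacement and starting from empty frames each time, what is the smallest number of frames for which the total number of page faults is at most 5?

3

f=1: 8 faults
f=2: 6 faults
f=3: 5 faults
f=4: 5 faults
f=5: 5 faults
Smallest f with faults ≤ 5 is 3.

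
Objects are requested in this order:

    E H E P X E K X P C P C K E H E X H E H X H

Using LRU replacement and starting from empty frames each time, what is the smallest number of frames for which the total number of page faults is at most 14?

f=1: 22 faults
f=2: 16 faults
f=3: 11 faults
f=4: 9 faults
f=5: 8 faults
f=6: 6 faults
Smallest f with faults ≤ 14 is 3.

3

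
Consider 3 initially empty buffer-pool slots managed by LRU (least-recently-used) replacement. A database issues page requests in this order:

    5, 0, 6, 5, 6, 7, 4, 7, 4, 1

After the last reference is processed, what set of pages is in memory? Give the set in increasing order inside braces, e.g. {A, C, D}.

5: miss, frames (5)
0: miss, frames (5 0)
6: miss, frames (5 0 6)
5: hit
6: hit
7: miss, evict 0, frames (5 6 7)
4: miss, evict 5, frames (6 7 4)
7: hit
4: hit
1: miss, evict 6, frames (7 4 1)

{1, 4, 7}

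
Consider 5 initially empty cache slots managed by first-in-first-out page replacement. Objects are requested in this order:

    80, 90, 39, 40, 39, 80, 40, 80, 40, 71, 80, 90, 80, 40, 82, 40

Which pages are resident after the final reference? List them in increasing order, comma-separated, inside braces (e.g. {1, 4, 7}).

80 → miss, frames (80)
90 → miss, frames (80 90)
39 → miss, frames (80 90 39)
40 → miss, frames (80 90 39 40)
39 → hit
80 → hit
40 → hit
80 → hit
40 → hit
71 → miss, frames (80 90 39 40 71)
80 → hit
90 → hit
80 → hit
40 → hit
82 → miss, evict 80, frames (90 39 40 71 82)
40 → hit

{39, 40, 71, 82, 90}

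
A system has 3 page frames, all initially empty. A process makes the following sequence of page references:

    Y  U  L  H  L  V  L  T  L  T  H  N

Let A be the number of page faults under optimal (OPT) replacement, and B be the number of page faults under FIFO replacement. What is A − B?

-2

Under OPT: F F F F . F . F . . . F → 7 faults.
Under FIFO: F F F F . F . F F . F F → 9 faults.
A − B = 7 − 9 = -2.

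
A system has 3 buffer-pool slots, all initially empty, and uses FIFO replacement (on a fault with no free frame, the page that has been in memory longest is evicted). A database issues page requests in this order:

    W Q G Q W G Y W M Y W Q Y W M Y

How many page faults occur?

W → fault, frames {W}
Q → fault, frames {W,Q}
G → fault, frames {W,Q,G}
Q → hit
W → hit
G → hit
Y → fault, evict W, frames {Q,G,Y}
W → fault, evict Q, frames {G,Y,W}
M → fault, evict G, frames {Y,W,M}
Y → hit
W → hit
Q → fault, evict Y, frames {W,M,Q}
Y → fault, evict W, frames {M,Q,Y}
W → fault, evict M, frames {Q,Y,W}
M → fault, evict Q, frames {Y,W,M}
Y → hit
Page faults: 10.

10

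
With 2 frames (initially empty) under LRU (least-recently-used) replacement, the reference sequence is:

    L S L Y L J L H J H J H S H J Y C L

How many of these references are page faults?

11

L → fault, frames (L)
S → fault, frames (L S)
L → hit
Y → fault, evict S, frames (L Y)
L → hit
J → fault, evict Y, frames (L J)
L → hit
H → fault, evict J, frames (L H)
J → fault, evict L, frames (H J)
H → hit
J → hit
H → hit
S → fault, evict J, frames (H S)
H → hit
J → fault, evict S, frames (H J)
Y → fault, evict H, frames (J Y)
C → fault, evict J, frames (Y C)
L → fault, evict Y, frames (C L)
Page faults: 11.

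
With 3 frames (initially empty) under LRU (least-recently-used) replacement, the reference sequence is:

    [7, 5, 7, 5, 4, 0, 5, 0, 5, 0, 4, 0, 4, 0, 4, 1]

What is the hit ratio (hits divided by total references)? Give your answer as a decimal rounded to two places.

0.69

7 -> fault, frames (7)
5 -> fault, frames (7 5)
7 -> hit
5 -> hit
4 -> fault, frames (7 5 4)
0 -> fault, evict 7, frames (5 4 0)
5 -> hit
0 -> hit
5 -> hit
0 -> hit
4 -> hit
0 -> hit
4 -> hit
0 -> hit
4 -> hit
1 -> fault, evict 5, frames (0 4 1)
Hits: 11 of 16 references → 11/16 = 0.6875.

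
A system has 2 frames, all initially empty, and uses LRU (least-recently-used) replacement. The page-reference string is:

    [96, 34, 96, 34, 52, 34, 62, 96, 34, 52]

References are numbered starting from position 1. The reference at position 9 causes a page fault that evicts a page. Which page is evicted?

62

pos 1: 96 -> fault, frames (96)
pos 2: 34 -> fault, frames (96 34)
pos 3: 96 -> hit
pos 4: 34 -> hit
pos 5: 52 -> fault, evict 96, frames (34 52)
pos 6: 34 -> hit
pos 7: 62 -> fault, evict 52, frames (34 62)
pos 8: 96 -> fault, evict 34, frames (62 96)
pos 9: 34 -> fault, evict 62, frames (96 34)
At position 9, page 62 is evicted.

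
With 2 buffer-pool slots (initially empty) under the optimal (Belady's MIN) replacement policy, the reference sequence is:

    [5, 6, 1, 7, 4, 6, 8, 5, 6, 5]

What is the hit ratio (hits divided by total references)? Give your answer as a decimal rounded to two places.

5 -> fault, frames (5)
6 -> fault, frames (5 6)
1 -> fault, evict 5, frames (6 1)
7 -> fault, evict 1, frames (6 7)
4 -> fault, evict 7, frames (6 4)
6 -> hit
8 -> fault, evict 4, frames (6 8)
5 -> fault, evict 8, frames (6 5)
6 -> hit
5 -> hit
Hits: 3 of 10 references → 3/10 = 0.3000.

0.30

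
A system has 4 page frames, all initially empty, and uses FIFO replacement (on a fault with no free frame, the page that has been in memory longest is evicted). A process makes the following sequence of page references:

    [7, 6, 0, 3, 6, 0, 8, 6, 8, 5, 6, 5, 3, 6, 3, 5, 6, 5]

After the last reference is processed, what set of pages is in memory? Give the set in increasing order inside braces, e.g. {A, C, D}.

7 -> miss, frames [7]
6 -> miss, frames [7, 6]
0 -> miss, frames [7, 6, 0]
3 -> miss, frames [7, 6, 0, 3]
6 -> hit
0 -> hit
8 -> miss, evict 7, frames [6, 0, 3, 8]
6 -> hit
8 -> hit
5 -> miss, evict 6, frames [0, 3, 8, 5]
6 -> miss, evict 0, frames [3, 8, 5, 6]
5 -> hit
3 -> hit
6 -> hit
3 -> hit
5 -> hit
6 -> hit
5 -> hit

{3, 5, 6, 8}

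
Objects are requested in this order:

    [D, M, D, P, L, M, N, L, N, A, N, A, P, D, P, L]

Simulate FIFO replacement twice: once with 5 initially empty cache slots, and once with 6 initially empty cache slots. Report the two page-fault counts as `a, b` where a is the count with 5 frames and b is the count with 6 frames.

7, 6

5 frames: F F . F F . F . . F . . . F . . → 7 faults.
6 frames: F F . F F . F . . F . . . . . . → 6 faults.
6 < 7: adding a frame reduced faults, as is typical.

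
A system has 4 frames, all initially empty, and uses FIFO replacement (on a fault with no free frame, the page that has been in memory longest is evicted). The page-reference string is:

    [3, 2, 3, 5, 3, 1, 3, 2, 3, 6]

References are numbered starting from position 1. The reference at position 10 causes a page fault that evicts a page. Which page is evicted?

pos 1: 3 -> fault, frames [3]
pos 2: 2 -> fault, frames [3, 2]
pos 3: 3 -> hit
pos 4: 5 -> fault, frames [3, 2, 5]
pos 5: 3 -> hit
pos 6: 1 -> fault, frames [3, 2, 5, 1]
pos 7: 3 -> hit
pos 8: 2 -> hit
pos 9: 3 -> hit
pos 10: 6 -> fault, evict 3, frames [2, 5, 1, 6]
At position 10, page 3 is evicted.

3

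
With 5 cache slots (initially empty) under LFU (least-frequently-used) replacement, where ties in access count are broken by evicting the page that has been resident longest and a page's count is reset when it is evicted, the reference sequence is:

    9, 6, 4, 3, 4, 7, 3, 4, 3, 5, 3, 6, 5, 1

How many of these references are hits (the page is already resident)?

9 -> miss, frames {9}
6 -> miss, frames {9,6}
4 -> miss, frames {9,6,4}
3 -> miss, frames {9,6,4,3}
4 -> hit
7 -> miss, frames {9,6,4,3,7}
3 -> hit
4 -> hit
3 -> hit
5 -> miss, evict 9, frames {6,4,3,7,5}
3 -> hit
6 -> hit
5 -> hit
1 -> miss, evict 7, frames {6,4,3,5,1}
Hits: 7.

7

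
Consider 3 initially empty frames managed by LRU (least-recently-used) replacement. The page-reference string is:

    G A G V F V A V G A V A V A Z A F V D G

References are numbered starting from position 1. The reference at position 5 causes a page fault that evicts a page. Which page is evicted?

pos 1: G → miss, frames (G)
pos 2: A → miss, frames (G A)
pos 3: G → hit
pos 4: V → miss, frames (A G V)
pos 5: F → miss, evict A, frames (G V F)
At position 5, page A is evicted.

A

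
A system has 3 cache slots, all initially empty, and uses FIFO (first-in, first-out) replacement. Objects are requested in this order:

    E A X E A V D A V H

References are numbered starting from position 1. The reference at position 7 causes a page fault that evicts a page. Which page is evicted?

pos 1: E: miss, frames [E]
pos 2: A: miss, frames [E, A]
pos 3: X: miss, frames [E, A, X]
pos 4: E: hit
pos 5: A: hit
pos 6: V: miss, evict E, frames [A, X, V]
pos 7: D: miss, evict A, frames [X, V, D]
At position 7, page A is evicted.

A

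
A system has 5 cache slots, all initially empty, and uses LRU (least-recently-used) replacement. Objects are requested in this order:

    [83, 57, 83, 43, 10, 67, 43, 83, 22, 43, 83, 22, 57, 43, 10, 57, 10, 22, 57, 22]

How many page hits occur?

83 -> miss, frames (83)
57 -> miss, frames (83 57)
83 -> hit
43 -> miss, frames (57 83 43)
10 -> miss, frames (57 83 43 10)
67 -> miss, frames (57 83 43 10 67)
43 -> hit
83 -> hit
22 -> miss, evict 57, frames (10 67 43 83 22)
43 -> hit
83 -> hit
22 -> hit
57 -> miss, evict 10, frames (67 43 83 22 57)
43 -> hit
10 -> miss, evict 67, frames (83 22 57 43 10)
57 -> hit
10 -> hit
22 -> hit
57 -> hit
22 -> hit
Hits: 12.

12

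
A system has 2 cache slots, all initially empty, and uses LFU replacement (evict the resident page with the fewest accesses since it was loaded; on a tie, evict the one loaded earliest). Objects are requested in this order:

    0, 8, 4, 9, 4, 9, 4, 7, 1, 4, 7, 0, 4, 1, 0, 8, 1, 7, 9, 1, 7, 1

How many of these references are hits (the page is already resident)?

0 → miss, frames [0]
8 → miss, frames [0, 8]
4 → miss, evict 0, frames [8, 4]
9 → miss, evict 8, frames [4, 9]
4 → hit
9 → hit
4 → hit
7 → miss, evict 9, frames [4, 7]
1 → miss, evict 7, frames [4, 1]
4 → hit
7 → miss, evict 1, frames [4, 7]
0 → miss, evict 7, frames [4, 0]
4 → hit
1 → miss, evict 0, frames [4, 1]
0 → miss, evict 1, frames [4, 0]
8 → miss, evict 0, frames [4, 8]
1 → miss, evict 8, frames [4, 1]
7 → miss, evict 1, frames [4, 7]
9 → miss, evict 7, frames [4, 9]
1 → miss, evict 9, frames [4, 1]
7 → miss, evict 1, frames [4, 7]
1 → miss, evict 7, frames [4, 1]
Hits: 5.

5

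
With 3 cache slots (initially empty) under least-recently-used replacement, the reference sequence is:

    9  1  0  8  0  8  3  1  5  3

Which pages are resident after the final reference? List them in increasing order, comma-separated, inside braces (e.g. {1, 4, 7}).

9: fault, frames (9)
1: fault, frames (9 1)
0: fault, frames (9 1 0)
8: fault, evict 9, frames (1 0 8)
0: hit
8: hit
3: fault, evict 1, frames (0 8 3)
1: fault, evict 0, frames (8 3 1)
5: fault, evict 8, frames (3 1 5)
3: hit

{1, 3, 5}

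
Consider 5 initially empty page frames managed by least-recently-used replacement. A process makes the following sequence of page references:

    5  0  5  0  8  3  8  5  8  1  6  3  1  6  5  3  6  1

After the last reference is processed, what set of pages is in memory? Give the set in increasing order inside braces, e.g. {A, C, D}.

5: fault, frames (5)
0: fault, frames (5 0)
5: hit
0: hit
8: fault, frames (5 0 8)
3: fault, frames (5 0 8 3)
8: hit
5: hit
8: hit
1: fault, frames (0 3 5 8 1)
6: fault, evict 0, frames (3 5 8 1 6)
3: hit
1: hit
6: hit
5: hit
3: hit
6: hit
1: hit

{1, 3, 5, 6, 8}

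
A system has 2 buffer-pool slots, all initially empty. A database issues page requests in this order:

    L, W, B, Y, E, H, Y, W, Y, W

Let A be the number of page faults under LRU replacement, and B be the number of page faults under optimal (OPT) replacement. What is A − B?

Under LRU: F F F F F F F F . . → 8 faults.
Under OPT: F F F F F F . F . . → 7 faults.
A − B = 8 − 7 = 1.

1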